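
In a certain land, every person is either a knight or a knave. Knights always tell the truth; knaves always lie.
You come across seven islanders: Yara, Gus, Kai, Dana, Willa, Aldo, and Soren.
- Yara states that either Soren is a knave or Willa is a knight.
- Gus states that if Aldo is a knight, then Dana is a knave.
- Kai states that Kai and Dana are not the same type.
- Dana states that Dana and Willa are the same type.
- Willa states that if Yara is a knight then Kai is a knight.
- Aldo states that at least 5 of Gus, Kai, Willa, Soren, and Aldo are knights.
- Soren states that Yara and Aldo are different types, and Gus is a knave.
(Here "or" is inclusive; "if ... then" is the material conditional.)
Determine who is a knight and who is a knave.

Yara is a knight, Gus is a knight, Kai is a knight, Dana is a knave, Willa is a knight, Aldo is a knave, and Soren is a knave.

Yara is a knight; "either Soren is a knave or Willa is a knight" is True, as required.
Gus is a knight, so "if Aldo is a knight, then Dana is a knave" must be True — and it is.
Kai is a knight; "Kai and Dana are not the same type" is True, as required.
Since Dana is a knave, "Dana and Willa are the same type" needs to be false, which holds.
Willa is a knight; "if Yara is a knight then Kai is a knight" is True, as required.
Aldo is a knave; "at least 5 of Gus, Kai, Willa, Soren, and Aldo are knights" is false, as required.
Soren is a knave; "Yara and Aldo are different types, and Gus is a knave" is false, as required.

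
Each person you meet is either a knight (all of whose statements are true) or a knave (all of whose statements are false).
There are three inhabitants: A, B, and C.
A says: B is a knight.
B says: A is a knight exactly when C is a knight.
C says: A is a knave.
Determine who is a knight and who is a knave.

A is a knave, B is a knave, and C is a knight.

A (knave): "B is a knight" — False. ✓
As a knave, B's statement "A is a knight exactly when C is a knight" should be False; it is.
C (knight): "A is a knave" — true. ✓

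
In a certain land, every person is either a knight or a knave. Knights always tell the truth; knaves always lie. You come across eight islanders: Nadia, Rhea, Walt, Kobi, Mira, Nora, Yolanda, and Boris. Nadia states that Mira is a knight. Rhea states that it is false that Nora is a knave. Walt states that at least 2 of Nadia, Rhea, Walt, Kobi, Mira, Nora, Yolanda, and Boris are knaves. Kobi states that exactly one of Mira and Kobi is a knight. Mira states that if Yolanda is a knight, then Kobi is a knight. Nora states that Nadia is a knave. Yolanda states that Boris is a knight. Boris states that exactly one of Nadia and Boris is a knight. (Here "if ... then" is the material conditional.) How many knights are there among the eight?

The unique consistent assignment is Nadia=knave, Rhea=knight, Walt=knight, Kobi=knave, Mira=knave, Nora=knight, Yolanda=knight, Boris=knight.
That has 5 knights.

5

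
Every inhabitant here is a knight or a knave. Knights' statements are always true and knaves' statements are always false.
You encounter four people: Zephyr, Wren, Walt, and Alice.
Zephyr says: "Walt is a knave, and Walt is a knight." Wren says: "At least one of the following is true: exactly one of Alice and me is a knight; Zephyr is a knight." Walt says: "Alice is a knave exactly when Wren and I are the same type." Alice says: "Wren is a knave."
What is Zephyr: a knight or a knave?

Zephyr is a knave.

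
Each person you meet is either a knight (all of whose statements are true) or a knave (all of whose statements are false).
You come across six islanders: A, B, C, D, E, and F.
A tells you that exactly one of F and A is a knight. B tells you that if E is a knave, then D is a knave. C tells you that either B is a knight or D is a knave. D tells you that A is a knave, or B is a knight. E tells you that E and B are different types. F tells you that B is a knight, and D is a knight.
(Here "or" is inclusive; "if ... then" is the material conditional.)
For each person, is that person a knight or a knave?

Knights: D. Knaves: A, B, C, E, and F.

A is a knave; "exactly one of F and A is a knight" is false, as required.
B is a knave; "if E is a knave, then D is a knave" is false, as required.
C is a knave; "either B is a knight or D is a knave" is false, as required.
D (knight): "A is a knave, or B is a knight" — true. ✓
E is a knave; "E and B are different types" is false, as required.
Since F is a knave, "B is a knight, and D is a knight" needs to be false, which holds.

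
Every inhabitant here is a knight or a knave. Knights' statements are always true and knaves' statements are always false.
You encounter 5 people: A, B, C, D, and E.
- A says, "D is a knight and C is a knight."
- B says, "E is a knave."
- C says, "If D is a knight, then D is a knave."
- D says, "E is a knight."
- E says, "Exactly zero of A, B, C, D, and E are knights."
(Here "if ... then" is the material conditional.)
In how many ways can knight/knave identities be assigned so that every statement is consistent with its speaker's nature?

1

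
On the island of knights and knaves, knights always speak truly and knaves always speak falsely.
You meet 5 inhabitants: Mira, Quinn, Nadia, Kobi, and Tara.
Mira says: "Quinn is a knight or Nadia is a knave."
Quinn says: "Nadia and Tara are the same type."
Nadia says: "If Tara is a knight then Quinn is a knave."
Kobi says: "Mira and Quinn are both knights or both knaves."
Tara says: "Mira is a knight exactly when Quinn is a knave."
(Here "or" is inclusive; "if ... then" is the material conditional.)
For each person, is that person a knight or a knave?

Mira is a knave; "Quinn is a knight or Nadia is a knave" is False, as required.
Since Quinn is a knave, "Nadia and Tara are the same type" needs to be False, which holds.
Nadia is a knight, so "if Tara is a knight then Quinn is a knave" must be True — and it is.
Kobi (knight): "Mira and Quinn are both knights or both knaves" — True. ✓
Tara is a knave, and the claim "Mira is a knight exactly when Quinn is a knave" is indeed False.

Knights: Nadia and Kobi. Knaves: Mira, Quinn, and Tara.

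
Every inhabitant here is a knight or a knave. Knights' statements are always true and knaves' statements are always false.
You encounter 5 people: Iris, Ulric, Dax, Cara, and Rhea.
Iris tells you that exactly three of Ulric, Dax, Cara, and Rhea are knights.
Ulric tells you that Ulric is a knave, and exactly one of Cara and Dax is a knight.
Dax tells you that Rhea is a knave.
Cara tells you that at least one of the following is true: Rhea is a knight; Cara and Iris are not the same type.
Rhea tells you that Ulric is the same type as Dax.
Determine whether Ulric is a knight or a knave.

Ulric is a knave.

Consistent assignments: {Iris=knave, Ulric=knave, Dax=knight, Cara=knight, Rhea=knave}
In every consistent assignment, Ulric is a knave.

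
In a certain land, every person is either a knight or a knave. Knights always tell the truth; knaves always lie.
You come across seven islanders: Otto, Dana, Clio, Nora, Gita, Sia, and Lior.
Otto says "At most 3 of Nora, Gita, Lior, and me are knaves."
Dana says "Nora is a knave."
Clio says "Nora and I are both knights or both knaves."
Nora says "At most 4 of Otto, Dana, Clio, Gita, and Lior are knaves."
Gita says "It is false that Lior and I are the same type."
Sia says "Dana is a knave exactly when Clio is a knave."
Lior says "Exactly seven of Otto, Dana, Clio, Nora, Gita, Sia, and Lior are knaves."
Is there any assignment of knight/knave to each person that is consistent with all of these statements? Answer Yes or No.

Yes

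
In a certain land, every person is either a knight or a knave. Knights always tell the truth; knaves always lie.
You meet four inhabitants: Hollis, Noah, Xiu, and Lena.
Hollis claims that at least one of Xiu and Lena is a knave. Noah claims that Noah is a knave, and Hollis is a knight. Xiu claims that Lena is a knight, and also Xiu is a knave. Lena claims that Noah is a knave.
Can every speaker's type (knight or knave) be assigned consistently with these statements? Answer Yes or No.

No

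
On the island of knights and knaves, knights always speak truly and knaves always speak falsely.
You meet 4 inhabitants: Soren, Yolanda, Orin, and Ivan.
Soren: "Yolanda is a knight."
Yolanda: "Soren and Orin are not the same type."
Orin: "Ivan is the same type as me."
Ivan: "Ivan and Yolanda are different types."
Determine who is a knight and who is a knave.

Suppose Soren is a knight. Then Soren's statement "Yolanda is a knight" would have to be true. Checking the 8 ways to assign the others, none is consistent with every speaker.
(For instance, with Yolanda=knave, Orin=knave, Ivan=knight, Soren's claim "Yolanda is a knight" comes out false where it would need to be true.)
So Soren must be a knave, making "Yolanda is a knight" false. Taking Soren=knave, Yolanda=knave, Orin=knave, Ivan=knight, each remaining statement checks out:
  Yolanda (knave): "Soren and Orin are not the same type" — false. ✓
  Orin (knave): "Ivan is the same type as me" — false. ✓
  Ivan (knight): "Ivan and Yolanda are different types" — true. ✓
This is the unique consistent assignment.

Soren is a knave, Yolanda is a knave, Orin is a knave, and Ivan is a knight.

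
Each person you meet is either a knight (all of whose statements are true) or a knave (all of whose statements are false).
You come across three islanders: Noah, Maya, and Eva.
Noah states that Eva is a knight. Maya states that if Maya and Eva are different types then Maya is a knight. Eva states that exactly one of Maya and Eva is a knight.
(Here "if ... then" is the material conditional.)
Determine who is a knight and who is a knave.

Knights: Noah and Eva. Knaves: Maya.

Suppose Noah is a knave. Then Noah's statement "Eva is a knight" would have to be false. Checking the 4 ways to assign the others, none is consistent with every speaker.
(For instance, with Maya=knave, Eva=knight, Noah's claim "Eva is a knight" comes out true where it would need to be false.)
So Noah must be a knight, making "Eva is a knight" true. Taking Noah=knight, Maya=knave, Eva=knight, each remaining statement checks out:
  Maya (knave): "if Maya and Eva are different types then Maya is a knight" — false. ✓
  Eva (knight): "exactly one of Maya and Eva is a knight" — true. ✓
This is the unique consistent assignment.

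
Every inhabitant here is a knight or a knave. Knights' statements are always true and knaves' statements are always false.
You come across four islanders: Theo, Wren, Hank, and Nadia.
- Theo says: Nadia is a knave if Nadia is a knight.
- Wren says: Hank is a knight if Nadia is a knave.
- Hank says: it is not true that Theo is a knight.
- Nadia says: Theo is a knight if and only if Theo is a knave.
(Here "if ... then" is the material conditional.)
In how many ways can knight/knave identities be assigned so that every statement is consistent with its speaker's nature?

1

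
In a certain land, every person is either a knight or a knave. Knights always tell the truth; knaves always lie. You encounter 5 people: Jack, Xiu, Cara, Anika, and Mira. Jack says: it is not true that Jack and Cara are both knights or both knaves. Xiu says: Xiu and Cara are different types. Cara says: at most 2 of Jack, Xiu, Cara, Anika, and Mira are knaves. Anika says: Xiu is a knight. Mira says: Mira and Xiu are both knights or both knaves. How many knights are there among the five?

2

The unique consistent assignment is Jack=knave, Xiu=knight, Cara=knave, Anika=knight, Mira=knave.
That has 2 knights.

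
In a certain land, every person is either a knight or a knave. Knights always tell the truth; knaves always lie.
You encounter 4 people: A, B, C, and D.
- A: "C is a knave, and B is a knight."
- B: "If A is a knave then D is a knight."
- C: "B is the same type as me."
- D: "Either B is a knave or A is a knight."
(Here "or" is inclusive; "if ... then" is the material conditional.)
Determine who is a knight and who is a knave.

A (knight): "C is a knave, and B is a knight" — true. ✓
As a knight, B's statement "if A is a knave then D is a knight" should be true; it is.
Since C is a knave, "B is the same type as me" needs to be False, which holds.
Since D is a knight, "either B is a knave or A is a knight" needs to be true, which holds.

A is a knight, B is a knight, C is a knave, and D is a knight.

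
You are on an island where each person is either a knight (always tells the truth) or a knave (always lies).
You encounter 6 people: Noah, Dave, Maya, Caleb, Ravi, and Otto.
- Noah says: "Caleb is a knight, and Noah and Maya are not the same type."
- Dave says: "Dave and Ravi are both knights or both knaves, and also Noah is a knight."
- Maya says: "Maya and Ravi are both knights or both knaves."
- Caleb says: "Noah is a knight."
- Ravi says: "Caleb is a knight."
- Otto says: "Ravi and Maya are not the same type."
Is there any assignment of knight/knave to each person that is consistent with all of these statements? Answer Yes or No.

One consistent assignment: Noah=knight, Dave=knight, Maya=knave, Caleb=knight, Ravi=knight, Otto=knight.

Yes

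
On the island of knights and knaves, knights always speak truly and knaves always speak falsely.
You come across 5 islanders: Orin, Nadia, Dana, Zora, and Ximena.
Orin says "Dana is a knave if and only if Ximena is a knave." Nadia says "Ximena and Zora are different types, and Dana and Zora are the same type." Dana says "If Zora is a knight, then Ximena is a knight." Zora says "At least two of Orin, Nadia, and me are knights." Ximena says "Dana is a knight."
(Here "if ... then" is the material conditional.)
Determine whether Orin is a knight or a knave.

Orin is a knight.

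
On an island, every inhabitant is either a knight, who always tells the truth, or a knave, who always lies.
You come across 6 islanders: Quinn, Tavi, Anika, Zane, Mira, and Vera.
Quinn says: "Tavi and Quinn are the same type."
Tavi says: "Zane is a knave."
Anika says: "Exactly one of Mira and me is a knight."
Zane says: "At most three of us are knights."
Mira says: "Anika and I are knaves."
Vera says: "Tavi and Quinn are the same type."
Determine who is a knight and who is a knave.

As a knight, Quinn's statement "Tavi and Quinn are the same type" should be true; it is.
Tavi is a knight; "Zane is a knave" is true, as required.
Since Anika is a knight, "exactly one of Mira and me is a knight" needs to be true, which holds.
Zane (knave): "at most three of us are knights" — False. ✓
Mira is a knave; "Anika and I are knaves" is False, as required.
Vera is a knight, so "Tavi and Quinn are the same type" must be true — and it is.

Quinn is a knight, Tavi is a knight, Anika is a knight, Zane is a knave, Mira is a knave, and Vera is a knight.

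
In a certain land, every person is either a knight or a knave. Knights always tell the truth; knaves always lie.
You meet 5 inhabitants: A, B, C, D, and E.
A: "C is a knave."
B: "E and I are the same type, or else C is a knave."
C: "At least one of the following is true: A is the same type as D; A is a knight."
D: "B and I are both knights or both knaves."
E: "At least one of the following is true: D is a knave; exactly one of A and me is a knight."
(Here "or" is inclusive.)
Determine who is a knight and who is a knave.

Knights: B, C, and E. Knaves: A and D.

A is a knave, and the claim "C is a knave" is indeed False.
B (knight): "E and I are the same type, or else C is a knave" — True. ✓
As a knight, C's statement "at least one of the following is true: A is the same type as D; A is a knight" should be True; it is.
As a knave, D's statement "B and I are both knights or both knaves" should be False; it is.
E is a knight; "at least one of the following is true: D is a knave; exactly one of A and me is a knight" is True, as required.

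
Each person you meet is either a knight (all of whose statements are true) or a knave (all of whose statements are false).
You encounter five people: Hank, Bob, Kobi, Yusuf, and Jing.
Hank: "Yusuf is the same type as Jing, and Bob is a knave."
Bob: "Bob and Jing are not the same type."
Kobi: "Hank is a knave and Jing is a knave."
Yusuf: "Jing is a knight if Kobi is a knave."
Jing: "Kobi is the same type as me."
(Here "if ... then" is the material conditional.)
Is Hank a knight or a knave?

Consistent assignments: {Hank=knave, Bob=knight, Kobi=knight, Yusuf=knight, Jing=knave}; {Hank=knave, Bob=knave, Kobi=knight, Yusuf=knight, Jing=knave}
In every consistent assignment, Hank is a knave.

Hank is a knave.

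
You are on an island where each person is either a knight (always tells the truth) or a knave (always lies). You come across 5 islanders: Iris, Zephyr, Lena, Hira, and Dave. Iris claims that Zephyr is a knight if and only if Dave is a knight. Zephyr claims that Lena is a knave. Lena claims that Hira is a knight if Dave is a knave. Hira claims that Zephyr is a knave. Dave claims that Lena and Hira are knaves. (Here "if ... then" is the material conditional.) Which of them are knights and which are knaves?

Knights: Iris, Lena, and Hira. Knaves: Zephyr and Dave.

Since Iris is a knight, "Zephyr is a knight if and only if Dave is a knight" needs to be True, which holds.
Zephyr (knave): "Lena is a knave" — false. ✓
Lena is a knight; "Hira is a knight if Dave is a knave" is True, as required.
As a knight, Hira's statement "Zephyr is a knave" should be True; it is.
Dave is a knave; "Lena and Hira are knaves" is false, as required.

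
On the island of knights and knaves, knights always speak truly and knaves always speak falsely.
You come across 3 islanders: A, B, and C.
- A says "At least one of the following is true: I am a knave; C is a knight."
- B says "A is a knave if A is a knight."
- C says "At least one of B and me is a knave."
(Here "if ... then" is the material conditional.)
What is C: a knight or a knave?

C is a knight.

Consistent assignments: {A=knight, B=knave, C=knight}
In every consistent assignment, C is a knight.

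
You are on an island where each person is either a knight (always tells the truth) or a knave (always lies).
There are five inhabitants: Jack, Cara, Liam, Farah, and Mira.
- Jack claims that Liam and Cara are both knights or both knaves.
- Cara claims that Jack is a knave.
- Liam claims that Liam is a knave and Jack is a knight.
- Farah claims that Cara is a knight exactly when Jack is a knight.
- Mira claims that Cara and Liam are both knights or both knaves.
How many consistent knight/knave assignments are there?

1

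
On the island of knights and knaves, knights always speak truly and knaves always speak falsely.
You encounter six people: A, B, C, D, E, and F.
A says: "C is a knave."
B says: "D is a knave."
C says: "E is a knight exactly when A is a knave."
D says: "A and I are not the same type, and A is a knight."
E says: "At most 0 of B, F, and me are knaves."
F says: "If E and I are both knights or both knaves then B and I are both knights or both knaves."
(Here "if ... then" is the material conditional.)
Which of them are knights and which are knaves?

A is a knave, B is a knight, C is a knight, D is a knave, E is a knight, and F is a knight.

Since A is a knave, "C is a knave" needs to be False, which holds.
B is a knight; "D is a knave" is true, as required.
C is a knight, and the claim "E is a knight exactly when A is a knave" is indeed true.
D (knave): "A and I are not the same type, and A is a knight" — False. ✓
E (knight): "at most 0 of B, F, and me are knaves" — true. ✓
As a knight, F's statement "if E and I are both knights or both knaves then B and I are both knights or both knaves" should be true; it is.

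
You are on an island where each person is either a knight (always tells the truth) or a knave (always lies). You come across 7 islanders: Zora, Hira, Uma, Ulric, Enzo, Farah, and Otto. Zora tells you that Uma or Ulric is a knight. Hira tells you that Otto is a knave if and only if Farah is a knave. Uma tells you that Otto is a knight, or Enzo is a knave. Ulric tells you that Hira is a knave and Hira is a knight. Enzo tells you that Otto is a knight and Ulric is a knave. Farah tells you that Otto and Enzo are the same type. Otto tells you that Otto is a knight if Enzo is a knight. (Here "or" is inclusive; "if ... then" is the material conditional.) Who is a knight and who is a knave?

Zora is a knight, Hira is a knight, Uma is a knight, Ulric is a knave, Enzo is a knight, Farah is a knight, and Otto is a knight.

Zora is a knight, so "Uma or Ulric is a knight" must be true — and it is.
As a knight, Hira's statement "Otto is a knave if and only if Farah is a knave" should be true; it is.
Uma is a knight, so "Otto is a knight, or Enzo is a knave" must be true — and it is.
As a knave, Ulric's statement "Hira is a knave and Hira is a knight" should be false; it is.
Enzo is a knight; "Otto is a knight and Ulric is a knave" is true, as required.
Farah is a knight; "Otto and Enzo are the same type" is true, as required.
As a knight, Otto's statement "Otto is a knight if Enzo is a knight" should be true; it is.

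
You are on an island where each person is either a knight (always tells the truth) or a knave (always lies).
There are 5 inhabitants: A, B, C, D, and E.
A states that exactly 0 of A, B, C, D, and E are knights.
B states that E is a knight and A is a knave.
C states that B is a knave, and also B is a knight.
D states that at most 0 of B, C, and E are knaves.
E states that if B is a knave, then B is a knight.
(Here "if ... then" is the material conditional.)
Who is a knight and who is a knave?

Since A is a knave, "exactly 0 of A, B, C, D, and E are knights" needs to be False, which holds.
B (knight): "E is a knight and A is a knave" — true. ✓
C is a knave; "B is a knave, and also B is a knight" is False, as required.
As a knave, D's statement "at most 0 of B, C, and E are knaves" should be False; it is.
E is a knight, and the claim "if B is a knave, then B is a knight" is indeed true.

Knights: B and E. Knaves: A, C, and D.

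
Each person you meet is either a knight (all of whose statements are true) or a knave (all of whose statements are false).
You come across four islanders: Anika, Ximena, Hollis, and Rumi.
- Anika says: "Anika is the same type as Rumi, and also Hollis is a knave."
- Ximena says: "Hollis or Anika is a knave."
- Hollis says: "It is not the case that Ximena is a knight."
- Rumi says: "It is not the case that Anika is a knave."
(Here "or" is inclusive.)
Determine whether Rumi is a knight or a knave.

Consistent assignments: {Anika=knight, Ximena=knight, Hollis=knave, Rumi=knight}
In every consistent assignment, Rumi is a knight.

Rumi is a knight.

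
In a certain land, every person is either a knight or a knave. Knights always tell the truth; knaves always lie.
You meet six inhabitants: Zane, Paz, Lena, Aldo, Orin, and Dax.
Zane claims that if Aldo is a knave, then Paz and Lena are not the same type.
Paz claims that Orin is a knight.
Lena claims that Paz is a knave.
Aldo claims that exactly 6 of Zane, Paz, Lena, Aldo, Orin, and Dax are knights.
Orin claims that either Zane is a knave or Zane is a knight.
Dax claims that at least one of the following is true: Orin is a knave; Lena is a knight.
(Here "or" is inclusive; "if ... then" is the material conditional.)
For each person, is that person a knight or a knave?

Zane is a knight, Paz is a knight, Lena is a knave, Aldo is a knave, Orin is a knight, and Dax is a knave.

Since Zane is a knight, "if Aldo is a knave, then Paz and Lena are not the same type" needs to be True, which holds.
Paz (knight): "Orin is a knight" — True. ✓
Since Lena is a knave, "Paz is a knave" needs to be False, which holds.
Aldo (knave): "exactly 6 of Zane, Paz, Lena, Aldo, Orin, and Dax are knights" — False. ✓
Orin (knight): "either Zane is a knave or Zane is a knight" — True. ✓
Dax is a knave, so "at least one of the following is true: Orin is a knave; Lena is a knight" must be False — and it is.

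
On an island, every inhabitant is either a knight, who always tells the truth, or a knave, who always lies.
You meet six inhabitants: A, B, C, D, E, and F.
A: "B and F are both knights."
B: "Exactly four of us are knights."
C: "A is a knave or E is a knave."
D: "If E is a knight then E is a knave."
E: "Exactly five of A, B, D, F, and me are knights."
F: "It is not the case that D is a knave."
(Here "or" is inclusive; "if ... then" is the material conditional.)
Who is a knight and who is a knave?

A is a knave, and the claim "B and F are both knights" is indeed false.
Since B is a knave, "exactly four of us are knights" needs to be false, which holds.
As a knight, C's statement "A is a knave or E is a knave" should be True; it is.
Since D is a knight, "if E is a knight then E is a knave" needs to be True, which holds.
As a knave, E's statement "exactly five of A, B, D, F, and me are knights" should be false; it is.
F (knight): "it is not the case that D is a knave" — True. ✓

Knights: C, D, and F. Knaves: A, B, and E.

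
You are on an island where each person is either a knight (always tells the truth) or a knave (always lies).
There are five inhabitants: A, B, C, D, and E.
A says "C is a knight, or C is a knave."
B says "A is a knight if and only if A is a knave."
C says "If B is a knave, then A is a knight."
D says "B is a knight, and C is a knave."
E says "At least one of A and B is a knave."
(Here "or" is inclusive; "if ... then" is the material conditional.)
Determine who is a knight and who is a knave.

A (knight): "C is a knight, or C is a knave" — True. ✓
B is a knave, and the claim "A is a knight if and only if A is a knave" is indeed False.
As a knight, C's statement "if B is a knave, then A is a knight" should be True; it is.
Since D is a knave, "B is a knight, and C is a knave" needs to be False, which holds.
E is a knight, so "at least one of A and B is a knave" must be True — and it is.

Knights: A, C, and E. Knaves: B and D.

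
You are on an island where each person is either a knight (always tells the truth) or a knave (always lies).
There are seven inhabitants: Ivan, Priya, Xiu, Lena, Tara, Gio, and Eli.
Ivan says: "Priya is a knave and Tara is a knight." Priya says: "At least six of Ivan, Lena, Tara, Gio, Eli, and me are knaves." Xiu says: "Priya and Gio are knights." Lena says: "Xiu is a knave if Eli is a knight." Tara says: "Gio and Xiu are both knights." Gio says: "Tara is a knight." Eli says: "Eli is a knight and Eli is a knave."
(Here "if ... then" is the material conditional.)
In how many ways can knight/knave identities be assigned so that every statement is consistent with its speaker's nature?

1

Consistent assignments:
  Ivan=knave, Priya=knave, Xiu=knave, Lena=knight, Tara=knave, Gio=knave, Eli=knave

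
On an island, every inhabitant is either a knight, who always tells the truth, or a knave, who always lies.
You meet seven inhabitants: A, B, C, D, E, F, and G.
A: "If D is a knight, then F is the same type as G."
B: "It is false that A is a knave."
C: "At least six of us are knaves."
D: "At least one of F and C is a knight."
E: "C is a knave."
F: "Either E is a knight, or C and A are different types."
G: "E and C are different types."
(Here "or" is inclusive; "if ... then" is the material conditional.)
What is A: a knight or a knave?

Consistent assignments: {A=knight, B=knight, C=knave, D=knight, E=knight, F=knight, G=knight}
In every consistent assignment, A is a knight.

A is a knight.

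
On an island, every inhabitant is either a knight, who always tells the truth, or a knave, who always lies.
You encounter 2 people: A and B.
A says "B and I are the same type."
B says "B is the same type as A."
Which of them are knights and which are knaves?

A is a knight and B is a knight.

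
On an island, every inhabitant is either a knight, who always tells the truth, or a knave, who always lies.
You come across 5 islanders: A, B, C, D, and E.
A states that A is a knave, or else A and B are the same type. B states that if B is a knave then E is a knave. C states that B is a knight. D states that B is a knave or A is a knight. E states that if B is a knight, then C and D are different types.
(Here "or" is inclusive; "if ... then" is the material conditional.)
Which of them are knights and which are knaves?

A is a knight, B is a knight, C is a knight, D is a knight, and E is a knave.

As a knight, A's statement "A is a knave, or else A and B are the same type" should be true; it is.
As a knight, B's statement "if B is a knave then E is a knave" should be true; it is.
As a knight, C's statement "B is a knight" should be true; it is.
D is a knight, so "B is a knave or A is a knight" must be true — and it is.
E is a knave; "if B is a knight, then C and D are different types" is false, as required.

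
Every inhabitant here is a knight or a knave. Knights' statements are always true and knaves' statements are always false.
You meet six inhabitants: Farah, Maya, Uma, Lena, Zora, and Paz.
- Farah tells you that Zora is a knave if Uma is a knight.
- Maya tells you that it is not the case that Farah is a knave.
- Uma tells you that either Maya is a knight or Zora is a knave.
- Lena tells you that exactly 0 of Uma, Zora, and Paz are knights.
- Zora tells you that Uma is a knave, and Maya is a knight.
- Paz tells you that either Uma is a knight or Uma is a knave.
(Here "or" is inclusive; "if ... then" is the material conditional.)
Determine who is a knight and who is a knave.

Farah is a knight, so "Zora is a knave if Uma is a knight" must be True — and it is.
Maya is a knight, and the claim "it is not the case that Farah is a knave" is indeed True.
Since Uma is a knight, "either Maya is a knight or Zora is a knave" needs to be True, which holds.
As a knave, Lena's statement "exactly 0 of Uma, Zora, and Paz are knights" should be false; it is.
Zora (knave): "Uma is a knave, and Maya is a knight" — false. ✓
Since Paz is a knight, "either Uma is a knight or Uma is a knave" needs to be True, which holds.

Farah is a knight, Maya is a knight, Uma is a knight, Lena is a knave, Zora is a knave, and Paz is a knight.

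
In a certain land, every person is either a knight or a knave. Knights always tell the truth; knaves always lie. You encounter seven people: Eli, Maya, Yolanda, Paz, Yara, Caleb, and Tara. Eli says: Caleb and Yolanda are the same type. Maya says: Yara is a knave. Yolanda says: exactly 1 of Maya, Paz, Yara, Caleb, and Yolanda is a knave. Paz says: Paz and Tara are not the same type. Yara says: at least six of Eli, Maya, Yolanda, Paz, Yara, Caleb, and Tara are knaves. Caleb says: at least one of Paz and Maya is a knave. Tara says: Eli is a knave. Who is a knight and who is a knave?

Eli is a knight, Maya is a knight, Yolanda is a knave, Paz is a knight, Yara is a knave, Caleb is a knave, and Tara is a knave.

Eli is a knight, and the claim "Caleb and Yolanda are the same type" is indeed True.
As a knight, Maya's statement "Yara is a knave" should be True; it is.
Yolanda is a knave, so "exactly 1 of Maya, Paz, Yara, Caleb, and Yolanda is a knave" must be false — and it is.
Since Paz is a knight, "Paz and Tara are not the same type" needs to be True, which holds.
Yara (knave): "at least six of Eli, Maya, Yolanda, Paz, Yara, Caleb, and Tara are knaves" — false. ✓
Since Caleb is a knave, "at least one of Paz and Maya is a knave" needs to be false, which holds.
Tara is a knave, so "Eli is a knave" must be false — and it is.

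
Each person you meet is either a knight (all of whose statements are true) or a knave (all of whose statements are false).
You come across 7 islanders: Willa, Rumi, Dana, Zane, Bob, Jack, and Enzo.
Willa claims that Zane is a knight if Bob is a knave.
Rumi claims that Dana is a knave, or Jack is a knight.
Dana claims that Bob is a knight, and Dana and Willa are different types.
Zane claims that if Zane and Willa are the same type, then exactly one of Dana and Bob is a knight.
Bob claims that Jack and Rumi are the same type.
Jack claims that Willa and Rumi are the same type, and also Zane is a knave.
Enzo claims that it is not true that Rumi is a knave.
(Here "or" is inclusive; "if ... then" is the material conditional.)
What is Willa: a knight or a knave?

Willa is a knave.

Consistent assignments: {Willa=knave, Rumi=knight, Dana=knave, Zane=knave, Bob=knave, Jack=knave, Enzo=knight}
In every consistent assignment, Willa is a knave.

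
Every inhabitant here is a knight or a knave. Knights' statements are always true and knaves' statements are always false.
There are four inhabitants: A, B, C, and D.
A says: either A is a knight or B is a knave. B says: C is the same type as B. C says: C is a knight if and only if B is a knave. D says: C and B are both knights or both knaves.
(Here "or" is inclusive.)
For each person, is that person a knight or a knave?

A is a knight, and the claim "either A is a knight or B is a knave" is indeed true.
As a knave, B's statement "C is the same type as B" should be false; it is.
C is a knight, so "C is a knight if and only if B is a knave" must be true — and it is.
Since D is a knave, "C and B are both knights or both knaves" needs to be false, which holds.

Knights: A and C. Knaves: B and D.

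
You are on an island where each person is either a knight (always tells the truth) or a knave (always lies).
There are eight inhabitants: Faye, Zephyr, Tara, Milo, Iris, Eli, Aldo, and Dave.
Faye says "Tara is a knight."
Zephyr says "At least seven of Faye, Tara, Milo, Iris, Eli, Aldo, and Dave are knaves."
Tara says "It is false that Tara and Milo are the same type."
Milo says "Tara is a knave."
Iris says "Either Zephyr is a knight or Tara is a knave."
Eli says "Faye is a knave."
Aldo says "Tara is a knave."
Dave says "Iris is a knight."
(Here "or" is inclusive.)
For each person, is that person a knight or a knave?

Faye is a knight; "Tara is a knight" is True, as required.
Zephyr is a knave; "at least seven of Faye, Tara, Milo, Iris, Eli, Aldo, and Dave are knaves" is False, as required.
Tara is a knight, and the claim "it is false that Tara and Milo are the same type" is indeed True.
Milo (knave): "Tara is a knave" — False. ✓
As a knave, Iris's statement "either Zephyr is a knight or Tara is a knave" should be False; it is.
Eli is a knave, and the claim "Faye is a knave" is indeed False.
Aldo is a knave; "Tara is a knave" is False, as required.
Dave is a knave, and the claim "Iris is a knight" is indeed False.

Faye is a knight, Zephyr is a knave, Tara is a knight, Milo is a knave, Iris is a knave, Eli is a knave, Aldo is a knave, and Dave is a knave.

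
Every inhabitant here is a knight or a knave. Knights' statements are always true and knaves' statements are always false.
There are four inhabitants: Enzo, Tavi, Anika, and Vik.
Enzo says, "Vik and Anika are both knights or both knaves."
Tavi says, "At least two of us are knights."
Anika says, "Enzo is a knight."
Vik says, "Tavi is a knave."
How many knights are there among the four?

1

The unique consistent assignment is Enzo=knave, Tavi=knave, Anika=knave, Vik=knight.
That has 1 knight.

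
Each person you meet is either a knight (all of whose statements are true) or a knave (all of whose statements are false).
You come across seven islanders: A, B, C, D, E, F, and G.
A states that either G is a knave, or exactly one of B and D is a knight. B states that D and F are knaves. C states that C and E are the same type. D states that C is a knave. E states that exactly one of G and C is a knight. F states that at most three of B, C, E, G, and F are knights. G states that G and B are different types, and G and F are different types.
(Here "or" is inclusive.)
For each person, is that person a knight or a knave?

A is a knight, so "either G is a knave, or exactly one of B and D is a knight" must be True — and it is.
Since B is a knave, "D and F are knaves" needs to be false, which holds.
C is a knight, and the claim "C and E are the same type" is indeed True.
Since D is a knave, "C is a knave" needs to be false, which holds.
E is a knight, so "exactly one of G and C is a knight" must be True — and it is.
F is a knight; "at most three of B, C, E, G, and F are knights" is True, as required.
As a knave, G's statement "G and B are different types, and G and F are different types" should be false; it is.

A is a knight, B is a knave, C is a knight, D is a knave, E is a knight, F is a knight, and G is a knave.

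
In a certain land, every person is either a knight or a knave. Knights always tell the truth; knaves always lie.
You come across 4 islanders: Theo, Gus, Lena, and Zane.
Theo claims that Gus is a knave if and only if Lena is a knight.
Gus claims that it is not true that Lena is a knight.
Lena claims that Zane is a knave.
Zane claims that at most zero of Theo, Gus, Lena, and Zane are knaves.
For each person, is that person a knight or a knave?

Theo is a knight, Gus is a knave, Lena is a knight, and Zane is a knave.

Suppose Theo is a knave. Then Theo's statement "Gus is a knave if and only if Lena is a knight" would have to be false. Checking the 8 ways to assign the others, none is consistent with every speaker.
(For instance, with Gus=knave, Lena=knight, Zane=knave, Theo's claim "Gus is a knave if and only if Lena is a knight" comes out true where it would need to be false.)
So Theo must be a knight, making "Gus is a knave if and only if Lena is a knight" true. Taking Theo=knight, Gus=knave, Lena=knight, Zane=knave, each remaining statement checks out:
  Gus (knave): "it is not true that Lena is a knight" — false. ✓
  Lena (knight): "Zane is a knave" — true. ✓
  Zane (knave): "at most zero of Theo, Gus, Lena, and Zane are knaves" — false. ✓
This is the unique consistent assignment.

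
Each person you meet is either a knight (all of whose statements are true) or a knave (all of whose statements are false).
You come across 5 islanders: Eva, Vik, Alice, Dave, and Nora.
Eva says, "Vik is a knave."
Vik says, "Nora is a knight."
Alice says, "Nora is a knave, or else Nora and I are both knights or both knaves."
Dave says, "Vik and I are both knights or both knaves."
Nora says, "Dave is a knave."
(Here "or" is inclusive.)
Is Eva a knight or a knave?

Consistent assignments: {Eva=knave, Vik=knight, Alice=knight, Dave=knave, Nora=knight}; {Eva=knave, Vik=knight, Alice=knave, Dave=knave, Nora=knight}
In every consistent assignment, Eva is a knave.

Eva is a knave.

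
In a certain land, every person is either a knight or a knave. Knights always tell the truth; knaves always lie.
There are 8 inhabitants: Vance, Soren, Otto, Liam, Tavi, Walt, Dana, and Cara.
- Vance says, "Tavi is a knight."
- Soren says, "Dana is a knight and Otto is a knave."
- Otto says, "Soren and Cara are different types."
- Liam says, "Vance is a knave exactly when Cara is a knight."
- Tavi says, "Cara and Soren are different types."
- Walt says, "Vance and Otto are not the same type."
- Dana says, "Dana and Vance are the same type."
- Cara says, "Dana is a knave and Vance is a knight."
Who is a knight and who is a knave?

Vance is a knight, Soren is a knave, Otto is a knight, Liam is a knave, Tavi is a knight, Walt is a knave, Dana is a knave, and Cara is a knight.

Vance is a knight; "Tavi is a knight" is True, as required.
Soren is a knave, so "Dana is a knight and Otto is a knave" must be False — and it is.
As a knight, Otto's statement "Soren and Cara are different types" should be True; it is.
Liam is a knave, so "Vance is a knave exactly when Cara is a knight" must be False — and it is.
Tavi is a knight, so "Cara and Soren are different types" must be True — and it is.
Walt (knave): "Vance and Otto are not the same type" — False. ✓
As a knave, Dana's statement "Dana and Vance are the same type" should be False; it is.
Since Cara is a knight, "Dana is a knave and Vance is a knight" needs to be True, which holds.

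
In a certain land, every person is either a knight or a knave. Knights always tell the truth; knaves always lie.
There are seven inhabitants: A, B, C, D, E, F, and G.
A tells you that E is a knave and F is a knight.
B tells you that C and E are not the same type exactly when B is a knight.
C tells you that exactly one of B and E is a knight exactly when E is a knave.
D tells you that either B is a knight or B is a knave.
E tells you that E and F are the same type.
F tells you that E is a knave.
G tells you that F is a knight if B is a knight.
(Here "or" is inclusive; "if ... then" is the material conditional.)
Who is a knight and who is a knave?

A is a knight, B is a knight, C is a knight, D is a knight, E is a knave, F is a knight, and G is a knight.

As a knight, A's statement "E is a knave and F is a knight" should be true; it is.
B is a knight, so "C and E are not the same type exactly when B is a knight" must be true — and it is.
C is a knight; "exactly one of B and E is a knight exactly when E is a knave" is true, as required.
D is a knight; "either B is a knight or B is a knave" is true, as required.
As a knave, E's statement "E and F are the same type" should be False; it is.
F is a knight; "E is a knave" is true, as required.
G is a knight; "F is a knight if B is a knight" is true, as required.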